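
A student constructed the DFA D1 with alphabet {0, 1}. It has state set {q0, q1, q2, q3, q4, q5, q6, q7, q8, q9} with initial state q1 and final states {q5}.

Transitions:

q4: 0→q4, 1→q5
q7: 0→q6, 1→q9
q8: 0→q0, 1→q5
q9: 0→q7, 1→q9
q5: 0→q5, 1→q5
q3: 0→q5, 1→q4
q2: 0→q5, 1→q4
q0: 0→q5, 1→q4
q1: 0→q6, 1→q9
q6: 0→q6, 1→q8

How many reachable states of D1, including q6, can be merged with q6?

Reachable states from the start: {q0,q1,q4,q5,q6,q7,q8,q9}. Unreachable: {q2,q3} — drop them.
Start with accepting vs non-accepting: {q5} | {q0,q1,q4,q6,q7,q8,q9}.
Split {q0,q1,q4,q6,q7,q8,q9} by δ(·,0) → {q1,q4,q6,q7,q8,q9} and {q0}.
On input 0, block {q1,q4,q6,q7,q8,q9} splits into {q1,q4,q6,q7,q9} and {q8}.
Split {q1,q4,q6,q7,q9} by δ(·,1) → {q1,q7,q9} and {q4} and {q6}.
Split {q1,q7,q9} by δ(·,0) → {q1,q7} and {q9}.
No further refinement is possible. Final partition (7 blocks): {q5} | {q1,q7} | {q0} | {q8} | {q4} | {q6} | {q9}.
The equivalence class containing q6 is {q6}, of size 1.

1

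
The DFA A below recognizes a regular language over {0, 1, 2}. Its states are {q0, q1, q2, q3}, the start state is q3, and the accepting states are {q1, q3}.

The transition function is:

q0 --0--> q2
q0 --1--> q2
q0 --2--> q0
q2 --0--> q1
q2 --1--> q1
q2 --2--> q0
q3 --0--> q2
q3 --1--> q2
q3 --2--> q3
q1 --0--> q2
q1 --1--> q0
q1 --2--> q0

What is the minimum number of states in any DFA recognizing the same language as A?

4

Every state is reachable, so we keep all 4.
P0 = {q1,q3} | {q0,q2}.
Refine {q1,q3} on symbol 2: members go to different blocks, giving {q1} and {q3}.
Refine {q0,q2} on symbol 0: members go to different blocks, giving {q0} and {q2}.
The partition is now stable with 4 blocks: {q1} | {q0} | {q3} | {q2}.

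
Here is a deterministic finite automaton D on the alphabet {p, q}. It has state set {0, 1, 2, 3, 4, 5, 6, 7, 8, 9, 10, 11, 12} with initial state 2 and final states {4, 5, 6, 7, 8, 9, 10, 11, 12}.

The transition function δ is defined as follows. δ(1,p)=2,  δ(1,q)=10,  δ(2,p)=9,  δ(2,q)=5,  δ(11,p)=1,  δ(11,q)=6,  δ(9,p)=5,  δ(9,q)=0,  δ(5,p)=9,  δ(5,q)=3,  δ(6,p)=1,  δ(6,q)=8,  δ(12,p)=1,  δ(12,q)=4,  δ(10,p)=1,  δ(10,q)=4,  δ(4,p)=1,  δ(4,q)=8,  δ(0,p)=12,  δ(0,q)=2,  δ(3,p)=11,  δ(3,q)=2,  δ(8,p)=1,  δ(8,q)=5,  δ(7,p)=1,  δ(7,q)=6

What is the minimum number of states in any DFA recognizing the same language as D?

Reachable states from the start: {0,1,2,3,4,5,6,8,9,10,11,12}. Unreachable: {7} — drop them.
Initial partition by acceptance: {4,5,6,8,9,10,11,12} | {0,1,2,3}.
Split {4,5,6,8,9,10,11,12} by δ(·,p) → {4,6,8,10,11,12} and {5,9}.
Refine {4,6,8,10,11,12} on symbol q: members go to different blocks, giving {4,6,10,11,12} and {8}.
Refine {4,6,10,11,12} on symbol q: members go to different blocks, giving {10,11,12} and {4,6}.
Split {0,1,2,3} by δ(·,p) → {0,3} and {1} and {2}.
Stable partition: {10,11,12} | {0,3} | {5,9} | {8} | {4,6} | {1} | {2} — 7 equivalence classes.

7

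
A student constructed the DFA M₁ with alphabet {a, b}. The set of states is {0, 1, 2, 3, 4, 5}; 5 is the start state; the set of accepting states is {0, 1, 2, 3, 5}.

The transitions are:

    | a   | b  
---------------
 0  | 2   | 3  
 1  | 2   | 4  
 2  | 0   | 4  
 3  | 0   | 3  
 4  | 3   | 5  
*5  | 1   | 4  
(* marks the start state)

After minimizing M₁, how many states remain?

6

All states are reachable from the start state.
Start with accepting vs non-accepting: {0,1,2,3,5} | {4}.
Refine {0,1,2,3,5} on symbol b: members go to different blocks, giving {1,2,5} and {0,3}.
Split {1,2,5} by δ(·,a) → {1,5} and {2}.
Split {1,5} by δ(·,a) → {1} and {5}.
Split {0,3} by δ(·,a) → {0} and {3}.
The partition is now stable with 6 blocks: {1} | {4} | {0} | {2} | {5} | {3}.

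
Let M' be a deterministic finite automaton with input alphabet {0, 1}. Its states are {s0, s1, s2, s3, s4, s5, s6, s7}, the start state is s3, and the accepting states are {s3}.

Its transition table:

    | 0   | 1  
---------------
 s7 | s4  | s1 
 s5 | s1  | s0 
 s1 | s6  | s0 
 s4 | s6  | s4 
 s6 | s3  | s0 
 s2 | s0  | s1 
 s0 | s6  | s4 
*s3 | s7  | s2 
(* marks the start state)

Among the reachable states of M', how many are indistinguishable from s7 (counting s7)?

Reachable states from the start: {s0,s1,s2,s3,s4,s6,s7}. Unreachable: {s5} — drop them.
Initial partition by acceptance: {s3} | {s0,s1,s2,s4,s6,s7}.
Split {s0,s1,s2,s4,s6,s7} by δ(·,0) → {s0,s1,s2,s4,s7} and {s6}.
On input 0, block {s0,s1,s2,s4,s7} splits into {s0,s1,s4} and {s2,s7}.
No further refinement is possible. Final partition (4 blocks): {s3} | {s0,s1,s4} | {s6} | {s2,s7}.
The equivalence class containing s7 is {s2,s7}, of size 2.

2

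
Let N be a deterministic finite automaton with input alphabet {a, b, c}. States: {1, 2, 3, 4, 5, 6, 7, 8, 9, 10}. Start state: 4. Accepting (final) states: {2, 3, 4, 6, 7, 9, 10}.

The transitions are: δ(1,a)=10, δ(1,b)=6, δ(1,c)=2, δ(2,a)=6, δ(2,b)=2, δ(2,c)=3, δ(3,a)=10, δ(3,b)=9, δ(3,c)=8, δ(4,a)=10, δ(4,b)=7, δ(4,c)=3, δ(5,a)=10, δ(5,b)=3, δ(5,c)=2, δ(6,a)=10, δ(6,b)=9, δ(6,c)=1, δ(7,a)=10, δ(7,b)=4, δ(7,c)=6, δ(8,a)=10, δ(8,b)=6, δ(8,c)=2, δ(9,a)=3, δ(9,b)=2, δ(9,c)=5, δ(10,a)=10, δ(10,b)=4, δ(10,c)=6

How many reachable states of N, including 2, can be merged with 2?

1

Start with accepting vs non-accepting: {2,3,4,6,7,9,10} | {1,5,8}.
Refine {2,3,4,6,7,9,10} on symbol c: members go to different blocks, giving {2,4,7,10} and {3,6,9}.
Refine {2,4,7,10} on symbol a: members go to different blocks, giving {4,7,10} and {2}.
Split {3,6,9} by δ(·,a) → {3,6} and {9}.
Stable partition: {4,7,10} | {1,5,8} | {3,6} | {2} | {9} — 5 equivalence classes.
State 2 belongs to the block {2}, which has 1 states.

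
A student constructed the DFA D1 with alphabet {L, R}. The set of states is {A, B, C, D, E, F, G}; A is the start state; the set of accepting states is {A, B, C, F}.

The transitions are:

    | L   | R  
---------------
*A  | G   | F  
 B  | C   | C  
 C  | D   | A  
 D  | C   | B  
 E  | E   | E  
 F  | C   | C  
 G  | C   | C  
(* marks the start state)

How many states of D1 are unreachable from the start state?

1

No path from A leads to E; the other 6 states are all reachable.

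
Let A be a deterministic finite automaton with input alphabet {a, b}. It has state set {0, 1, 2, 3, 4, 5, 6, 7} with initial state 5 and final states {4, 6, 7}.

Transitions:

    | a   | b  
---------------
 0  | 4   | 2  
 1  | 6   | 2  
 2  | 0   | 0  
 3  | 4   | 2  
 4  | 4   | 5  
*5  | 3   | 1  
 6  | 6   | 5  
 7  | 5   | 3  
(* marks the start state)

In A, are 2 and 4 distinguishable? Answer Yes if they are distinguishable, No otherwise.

Yes

Reachable states from the start: {0,1,2,3,4,5,6}. Unreachable: {7} — drop them.
P0 = {4,6} | {0,1,2,3,5}.
On input a, block {0,1,2,3,5} splits into {0,1,3} and {2,5}.
The partition is now stable with 3 blocks: {4,6} | {0,1,3} | {2,5}.
2 and 4 end up in different blocks, so they are distinguishable. For instance, the string 'ε' is accepted from only 4.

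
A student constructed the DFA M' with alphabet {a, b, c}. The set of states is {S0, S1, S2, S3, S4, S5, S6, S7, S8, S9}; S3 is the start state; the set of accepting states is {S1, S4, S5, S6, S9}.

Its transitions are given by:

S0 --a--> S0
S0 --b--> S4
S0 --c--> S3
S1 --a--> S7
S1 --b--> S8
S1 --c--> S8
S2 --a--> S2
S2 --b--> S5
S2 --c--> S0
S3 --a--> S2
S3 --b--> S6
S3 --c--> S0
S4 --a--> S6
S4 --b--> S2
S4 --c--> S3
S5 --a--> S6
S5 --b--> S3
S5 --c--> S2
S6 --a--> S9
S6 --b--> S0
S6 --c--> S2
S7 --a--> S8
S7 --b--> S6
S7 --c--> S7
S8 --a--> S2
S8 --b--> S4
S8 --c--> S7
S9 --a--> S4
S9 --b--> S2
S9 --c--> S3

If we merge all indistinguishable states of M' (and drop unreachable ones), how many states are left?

States {S1,S7,S8} cannot be reached from the start state, so discard them.
Start with accepting vs non-accepting: {S4,S5,S6,S9} | {S0,S2,S3}.
Stable partition: {S4,S5,S6,S9} | {S0,S2,S3} — 2 equivalence classes.

2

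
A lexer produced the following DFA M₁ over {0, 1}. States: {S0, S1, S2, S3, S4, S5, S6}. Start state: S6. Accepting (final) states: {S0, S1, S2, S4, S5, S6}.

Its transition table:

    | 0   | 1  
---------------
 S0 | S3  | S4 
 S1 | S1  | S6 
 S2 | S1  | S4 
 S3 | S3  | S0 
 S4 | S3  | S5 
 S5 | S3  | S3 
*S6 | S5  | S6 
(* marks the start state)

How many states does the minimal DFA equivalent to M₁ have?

States {S1,S2} cannot be reached from the start state, so discard them.
Initial partition by acceptance: {S0,S4,S5,S6} | {S3}.
On input 0, block {S0,S4,S5,S6} splits into {S0,S4,S5} and {S6}.
On input 1, block {S0,S4,S5} splits into {S0,S4} and {S5}.
On input 1, block {S0,S4} splits into {S0} and {S4}.
Stable partition: {S0} | {S3} | {S6} | {S5} | {S4} — 5 equivalence classes.

5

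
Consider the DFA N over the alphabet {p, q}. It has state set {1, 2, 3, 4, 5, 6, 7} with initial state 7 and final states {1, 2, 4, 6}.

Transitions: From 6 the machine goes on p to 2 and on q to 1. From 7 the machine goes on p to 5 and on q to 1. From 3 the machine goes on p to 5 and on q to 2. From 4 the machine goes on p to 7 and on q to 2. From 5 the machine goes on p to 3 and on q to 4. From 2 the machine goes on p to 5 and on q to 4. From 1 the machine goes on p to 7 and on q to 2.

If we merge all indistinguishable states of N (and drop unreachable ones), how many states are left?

States {6} cannot be reached from the start state, so discard them.
Initial partition by acceptance: {1,2,4} | {3,5,7}.
No further refinement is possible. Final partition (2 blocks): {1,2,4} | {3,5,7}.

2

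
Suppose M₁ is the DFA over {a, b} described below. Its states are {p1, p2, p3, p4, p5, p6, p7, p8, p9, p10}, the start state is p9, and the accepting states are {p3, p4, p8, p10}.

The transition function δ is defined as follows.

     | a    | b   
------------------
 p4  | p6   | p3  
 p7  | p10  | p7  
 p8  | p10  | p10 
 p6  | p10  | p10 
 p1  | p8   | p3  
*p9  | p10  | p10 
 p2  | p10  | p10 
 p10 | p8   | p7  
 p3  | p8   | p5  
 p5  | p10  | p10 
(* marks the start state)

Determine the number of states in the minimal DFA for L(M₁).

4

States {p1,p2,p3,p4,p5,p6} cannot be reached from the start state, so discard them.
Start with accepting vs non-accepting: {p8,p10} | {p7,p9}.
Split {p8,p10} by δ(·,b) → {p8} and {p10}.
Split {p7,p9} by δ(·,b) → {p7} and {p9}.
No further refinement is possible. Final partition (4 blocks): {p8} | {p7} | {p10} | {p9}.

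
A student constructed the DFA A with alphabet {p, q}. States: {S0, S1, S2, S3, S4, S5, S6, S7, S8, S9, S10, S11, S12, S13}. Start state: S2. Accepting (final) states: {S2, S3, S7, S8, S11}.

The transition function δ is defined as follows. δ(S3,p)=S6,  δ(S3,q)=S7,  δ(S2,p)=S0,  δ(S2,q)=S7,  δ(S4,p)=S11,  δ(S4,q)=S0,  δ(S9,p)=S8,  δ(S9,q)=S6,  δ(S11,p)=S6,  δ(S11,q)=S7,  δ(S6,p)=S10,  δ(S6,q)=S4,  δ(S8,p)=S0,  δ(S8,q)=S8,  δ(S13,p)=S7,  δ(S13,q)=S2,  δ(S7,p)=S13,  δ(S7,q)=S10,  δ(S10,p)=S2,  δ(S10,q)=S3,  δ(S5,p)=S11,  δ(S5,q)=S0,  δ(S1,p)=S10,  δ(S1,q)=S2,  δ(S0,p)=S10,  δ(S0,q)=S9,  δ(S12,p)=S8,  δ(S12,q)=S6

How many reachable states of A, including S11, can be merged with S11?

2

First remove the unreachable states {S1,S5,S12}; 11 states remain.
P0 = {S2,S3,S7,S8,S11} | {S0,S4,S6,S9,S10,S13}.
On input q, block {S2,S3,S7,S8,S11} splits into {S2,S3,S8,S11} and {S7}.
Split {S2,S3,S8,S11} by δ(·,q) → {S2,S3,S11} and {S8}.
On input p, block {S0,S4,S6,S9,S10,S13} splits into {S0,S6} and {S4,S10} and {S9} and {S13}.
On input q, block {S0,S6} splits into {S0} and {S6}.
Split {S2,S3,S11} by δ(·,p) → {S3,S11} and {S2}.
Refine {S4,S10} on symbol p: members go to different blocks, giving {S4} and {S10}.
The partition is now stable with 10 blocks: {S3,S11} | {S0} | {S7} | {S8} | {S4} | {S9} | {S13} | {S6} | {S2} | {S10}.
State S11 belongs to the block {S3,S11}, which has 2 states.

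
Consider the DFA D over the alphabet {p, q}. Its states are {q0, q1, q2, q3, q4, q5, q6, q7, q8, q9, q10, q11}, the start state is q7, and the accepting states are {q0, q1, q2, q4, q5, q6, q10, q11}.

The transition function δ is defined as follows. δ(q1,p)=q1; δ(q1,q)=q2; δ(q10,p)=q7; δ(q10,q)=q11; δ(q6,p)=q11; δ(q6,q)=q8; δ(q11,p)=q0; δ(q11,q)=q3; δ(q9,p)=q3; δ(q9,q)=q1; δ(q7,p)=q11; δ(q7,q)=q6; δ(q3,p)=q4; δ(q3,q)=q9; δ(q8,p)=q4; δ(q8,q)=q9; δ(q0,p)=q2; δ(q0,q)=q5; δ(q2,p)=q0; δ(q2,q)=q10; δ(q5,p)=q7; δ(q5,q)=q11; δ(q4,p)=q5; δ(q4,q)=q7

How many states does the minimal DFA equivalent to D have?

9

Initial partition by acceptance: {q0,q1,q2,q4,q5,q6,q10,q11} | {q3,q7,q8,q9}.
On input p, block {q0,q1,q2,q4,q5,q6,q10,q11} splits into {q0,q1,q2,q4,q6,q11} and {q5,q10}.
On input p, block {q0,q1,q2,q4,q6,q11} splits into {q0,q1,q2,q6,q11} and {q4}.
Split {q0,q1,q2,q6,q11} by δ(·,q) → {q0,q2} and {q6,q11} and {q1}.
Split {q3,q7,q8,q9} by δ(·,p) → {q3,q8} and {q7} and {q9}.
Refine {q6,q11} on symbol p: members go to different blocks, giving {q6} and {q11}.
The partition is now stable with 9 blocks: {q0,q2} | {q3,q8} | {q5,q10} | {q4} | {q6} | {q1} | {q7} | {q9} | {q11}.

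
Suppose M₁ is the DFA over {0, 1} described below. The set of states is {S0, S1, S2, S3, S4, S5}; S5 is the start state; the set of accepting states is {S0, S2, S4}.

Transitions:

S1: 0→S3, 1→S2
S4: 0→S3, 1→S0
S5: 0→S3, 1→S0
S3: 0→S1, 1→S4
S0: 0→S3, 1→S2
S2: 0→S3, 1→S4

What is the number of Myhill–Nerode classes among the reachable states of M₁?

P0 = {S0,S2,S4} | {S1,S3,S5}.
The partition is now stable with 2 blocks: {S0,S2,S4} | {S1,S3,S5}.

2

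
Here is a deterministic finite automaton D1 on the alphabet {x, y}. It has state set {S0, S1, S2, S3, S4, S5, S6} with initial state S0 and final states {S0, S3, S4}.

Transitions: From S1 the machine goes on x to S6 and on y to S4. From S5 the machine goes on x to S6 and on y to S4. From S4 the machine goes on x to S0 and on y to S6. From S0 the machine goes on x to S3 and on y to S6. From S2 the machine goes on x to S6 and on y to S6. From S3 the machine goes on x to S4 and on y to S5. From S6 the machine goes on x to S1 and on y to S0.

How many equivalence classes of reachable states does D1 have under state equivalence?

Reachable states from the start: {S0,S1,S3,S4,S5,S6}. Unreachable: {S2} — drop them.
Initial partition by acceptance: {S0,S3,S4} | {S1,S5,S6}.
No further refinement is possible. Final partition (2 blocks): {S0,S3,S4} | {S1,S5,S6}.

2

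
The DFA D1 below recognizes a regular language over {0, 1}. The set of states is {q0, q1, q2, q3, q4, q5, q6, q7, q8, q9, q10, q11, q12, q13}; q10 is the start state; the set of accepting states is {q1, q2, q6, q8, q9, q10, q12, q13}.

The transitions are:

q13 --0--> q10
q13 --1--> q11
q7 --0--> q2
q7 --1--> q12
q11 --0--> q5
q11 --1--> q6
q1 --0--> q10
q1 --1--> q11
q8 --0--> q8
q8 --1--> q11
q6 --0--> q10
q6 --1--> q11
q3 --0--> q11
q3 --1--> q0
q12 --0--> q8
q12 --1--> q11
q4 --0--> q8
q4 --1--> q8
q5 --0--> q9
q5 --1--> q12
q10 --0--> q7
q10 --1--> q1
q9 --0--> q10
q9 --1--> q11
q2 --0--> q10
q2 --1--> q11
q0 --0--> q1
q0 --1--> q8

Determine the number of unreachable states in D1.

BFS from q10 reaches {q1, q2, q5, q6, q7, q8, q9, q10, q11, q12}; the 4 state(s) q0, q3, q4, q13 are never visited.

4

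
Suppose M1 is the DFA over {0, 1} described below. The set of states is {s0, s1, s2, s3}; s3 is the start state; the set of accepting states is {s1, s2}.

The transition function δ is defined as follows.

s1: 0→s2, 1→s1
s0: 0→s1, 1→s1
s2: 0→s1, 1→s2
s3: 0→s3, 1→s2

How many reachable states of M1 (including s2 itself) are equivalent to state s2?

2

Reachable states from the start: {s1,s2,s3}. Unreachable: {s0} — drop them.
P0 = {s1,s2} | {s3}.
No further refinement is possible. Final partition (2 blocks): {s1,s2} | {s3}.
State s2 belongs to the block {s1,s2}, which has 2 states.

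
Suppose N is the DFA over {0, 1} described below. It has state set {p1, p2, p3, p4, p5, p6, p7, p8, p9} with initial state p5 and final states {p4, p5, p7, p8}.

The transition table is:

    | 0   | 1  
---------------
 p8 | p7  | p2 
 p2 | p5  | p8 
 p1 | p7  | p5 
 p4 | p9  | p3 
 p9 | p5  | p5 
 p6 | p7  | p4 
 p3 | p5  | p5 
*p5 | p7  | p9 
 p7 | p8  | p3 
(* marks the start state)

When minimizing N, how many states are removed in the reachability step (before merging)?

3

BFS from p5 reaches {p2, p3, p5, p7, p8, p9}; the 3 state(s) p1, p4, p6 are never visited.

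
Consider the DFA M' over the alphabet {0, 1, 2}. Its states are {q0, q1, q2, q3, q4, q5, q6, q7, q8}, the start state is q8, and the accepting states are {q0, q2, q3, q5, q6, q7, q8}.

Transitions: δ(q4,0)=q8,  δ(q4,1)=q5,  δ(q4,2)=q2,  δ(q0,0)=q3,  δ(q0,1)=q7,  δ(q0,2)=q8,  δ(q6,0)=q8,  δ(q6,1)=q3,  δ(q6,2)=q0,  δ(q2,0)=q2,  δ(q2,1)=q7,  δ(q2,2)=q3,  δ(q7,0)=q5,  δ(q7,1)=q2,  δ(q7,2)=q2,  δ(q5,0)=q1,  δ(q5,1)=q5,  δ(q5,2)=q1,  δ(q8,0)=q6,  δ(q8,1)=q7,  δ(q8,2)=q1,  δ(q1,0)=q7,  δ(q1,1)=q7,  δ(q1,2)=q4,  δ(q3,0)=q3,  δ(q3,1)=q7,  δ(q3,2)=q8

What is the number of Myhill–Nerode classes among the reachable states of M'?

P0 = {q0,q2,q3,q5,q6,q7,q8} | {q1,q4}.
Refine {q0,q2,q3,q5,q6,q7,q8} on symbol 0: members go to different blocks, giving {q0,q2,q3,q6,q7,q8} and {q5}.
Split {q0,q2,q3,q6,q7,q8} by δ(·,0) → {q0,q2,q3,q6,q8} and {q7}.
Split {q0,q2,q3,q6,q8} by δ(·,1) → {q0,q2,q3,q8} and {q6}.
Refine {q0,q2,q3,q8} on symbol 0: members go to different blocks, giving {q0,q2,q3} and {q8}.
Split {q0,q2,q3} by δ(·,2) → {q0,q3} and {q2}.
Refine {q1,q4} on symbol 0: members go to different blocks, giving {q1} and {q4}.
Stable partition: {q0,q3} | {q1} | {q5} | {q7} | {q6} | {q8} | {q2} | {q4} — 8 equivalence classes.

8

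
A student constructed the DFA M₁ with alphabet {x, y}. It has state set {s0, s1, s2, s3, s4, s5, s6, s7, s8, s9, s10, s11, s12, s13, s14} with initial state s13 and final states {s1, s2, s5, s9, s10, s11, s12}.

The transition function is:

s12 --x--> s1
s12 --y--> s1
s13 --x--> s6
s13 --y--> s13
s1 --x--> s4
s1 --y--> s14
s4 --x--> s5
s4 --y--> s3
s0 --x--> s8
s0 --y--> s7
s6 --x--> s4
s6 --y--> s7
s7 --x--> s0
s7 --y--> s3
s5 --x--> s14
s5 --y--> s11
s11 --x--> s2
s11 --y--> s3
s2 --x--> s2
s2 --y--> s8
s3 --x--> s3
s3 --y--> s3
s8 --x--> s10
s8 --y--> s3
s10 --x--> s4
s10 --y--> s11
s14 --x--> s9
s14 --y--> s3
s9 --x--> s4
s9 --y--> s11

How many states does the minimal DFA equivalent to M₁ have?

8

Reachable states from the start: {s0,s2,s3,s4,s5,s6,s7,s8,s9,s10,s11,s13,s14}. Unreachable: {s1,s12} — drop them.
Initial partition by acceptance: {s2,s5,s9,s10,s11} | {s0,s3,s4,s6,s7,s8,s13,s14}.
Refine {s2,s5,s9,s10,s11} on symbol x: members go to different blocks, giving {s5,s9,s10} and {s2,s11}.
Split {s0,s3,s4,s6,s7,s8,s13,s14} by δ(·,x) → {s0,s3,s6,s7,s13} and {s4,s8,s14}.
Refine {s0,s3,s6,s7,s13} on symbol x: members go to different blocks, giving {s3,s7,s13} and {s0,s6}.
Refine {s3,s7,s13} on symbol x: members go to different blocks, giving {s7,s13} and {s3}.
On input y, block {s7,s13} splits into {s7} and {s13}.
On input y, block {s2,s11} splits into {s2} and {s11}.
Stable partition: {s5,s9,s10} | {s7} | {s2} | {s4,s8,s14} | {s0,s6} | {s3} | {s13} | {s11} — 8 equivalence classes.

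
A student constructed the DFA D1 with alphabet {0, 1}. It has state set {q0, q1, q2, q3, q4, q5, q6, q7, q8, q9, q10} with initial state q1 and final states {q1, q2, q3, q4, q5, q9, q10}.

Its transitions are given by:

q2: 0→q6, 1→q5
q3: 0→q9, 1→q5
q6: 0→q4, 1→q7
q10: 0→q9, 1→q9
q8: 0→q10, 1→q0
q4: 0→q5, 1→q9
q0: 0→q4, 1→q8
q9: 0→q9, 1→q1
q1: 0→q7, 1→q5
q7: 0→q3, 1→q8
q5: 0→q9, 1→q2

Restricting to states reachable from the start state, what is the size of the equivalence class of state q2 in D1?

All states are reachable from the start state.
P0 = {q1,q2,q3,q4,q5,q9,q10} | {q0,q6,q7,q8}.
Refine {q1,q2,q3,q4,q5,q9,q10} on symbol 0: members go to different blocks, giving {q3,q4,q5,q9,q10} and {q1,q2}.
Split {q3,q4,q5,q9,q10} by δ(·,1) → {q3,q4,q10} and {q5,q9}.
Stable partition: {q3,q4,q10} | {q0,q6,q7,q8} | {q1,q2} | {q5,q9} — 4 equivalence classes.
The equivalence class containing q2 is {q1,q2}, of size 2.

2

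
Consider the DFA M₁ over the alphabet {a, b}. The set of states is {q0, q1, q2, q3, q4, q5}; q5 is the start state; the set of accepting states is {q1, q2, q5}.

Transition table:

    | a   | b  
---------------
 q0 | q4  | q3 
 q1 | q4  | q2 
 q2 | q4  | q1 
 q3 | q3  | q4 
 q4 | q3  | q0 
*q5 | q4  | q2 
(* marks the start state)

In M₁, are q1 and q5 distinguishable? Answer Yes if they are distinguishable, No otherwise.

P0 = {q1,q2,q5} | {q0,q3,q4}.
The partition is now stable with 2 blocks: {q1,q2,q5} | {q0,q3,q4}.
q1 and q5 lie in the same block of the stable partition, so they are equivalent — no string distinguishes them.

No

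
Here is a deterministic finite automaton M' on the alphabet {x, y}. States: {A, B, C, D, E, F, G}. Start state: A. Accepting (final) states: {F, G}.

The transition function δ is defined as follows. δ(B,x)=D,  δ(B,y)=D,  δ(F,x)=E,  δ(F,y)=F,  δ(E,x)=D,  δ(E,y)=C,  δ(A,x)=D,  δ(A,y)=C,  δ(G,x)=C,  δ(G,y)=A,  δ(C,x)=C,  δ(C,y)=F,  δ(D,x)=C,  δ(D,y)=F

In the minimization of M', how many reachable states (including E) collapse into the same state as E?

First remove the unreachable states {B,G}; 5 states remain.
Initial partition by acceptance: {F} | {A,C,D,E}.
Split {A,C,D,E} by δ(·,y) → {A,E} and {C,D}.
Stable partition: {F} | {A,E} | {C,D} — 3 equivalence classes.
The equivalence class containing E is {A,E}, of size 2.

2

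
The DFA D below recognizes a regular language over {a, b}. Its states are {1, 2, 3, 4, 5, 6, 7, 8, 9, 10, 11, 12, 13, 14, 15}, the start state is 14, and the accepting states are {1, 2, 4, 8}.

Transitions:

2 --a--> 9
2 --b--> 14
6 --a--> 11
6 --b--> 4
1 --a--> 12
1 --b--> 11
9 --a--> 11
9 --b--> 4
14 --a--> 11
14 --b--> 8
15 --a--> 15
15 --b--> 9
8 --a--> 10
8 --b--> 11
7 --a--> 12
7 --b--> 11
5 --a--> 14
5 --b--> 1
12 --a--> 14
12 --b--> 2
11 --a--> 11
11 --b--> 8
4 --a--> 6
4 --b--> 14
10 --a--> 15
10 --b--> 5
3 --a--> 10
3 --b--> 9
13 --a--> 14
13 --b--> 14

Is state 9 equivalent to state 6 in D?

Yes

Reachable states from the start: {1,2,4,5,6,8,9,10,11,12,14,15}. Unreachable: {3,7,13} — drop them.
P0 = {1,2,4,8} | {5,6,9,10,11,12,14,15}.
On input b, block {5,6,9,10,11,12,14,15} splits into {5,6,9,11,12,14} and {10,15}.
Refine {1,2,4,8} on symbol a: members go to different blocks, giving {1,2,4} and {8}.
Split {5,6,9,11,12,14} by δ(·,b) → {5,6,9,12} and {11,14}.
Stable partition: {1,2,4} | {5,6,9,12} | {10,15} | {8} | {11,14} — 5 equivalence classes.
9 and 6 lie in the same block of the stable partition, so they are equivalent — no string distinguishes them.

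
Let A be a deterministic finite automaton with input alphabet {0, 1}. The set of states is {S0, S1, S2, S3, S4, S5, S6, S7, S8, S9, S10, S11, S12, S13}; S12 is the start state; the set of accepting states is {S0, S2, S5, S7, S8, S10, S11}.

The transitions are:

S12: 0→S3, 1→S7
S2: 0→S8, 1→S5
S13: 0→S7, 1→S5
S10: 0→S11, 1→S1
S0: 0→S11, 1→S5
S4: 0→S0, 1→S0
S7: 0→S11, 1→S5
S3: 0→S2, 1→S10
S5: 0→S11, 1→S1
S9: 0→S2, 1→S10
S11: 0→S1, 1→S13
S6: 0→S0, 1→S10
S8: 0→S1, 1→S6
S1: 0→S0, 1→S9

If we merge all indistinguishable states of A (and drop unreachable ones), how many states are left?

States {S4} cannot be reached from the start state, so discard them.
Initial partition by acceptance: {S0,S2,S5,S7,S8,S10,S11} | {S1,S3,S6,S9,S12,S13}.
Split {S0,S2,S5,S7,S8,S10,S11} by δ(·,0) → {S0,S2,S5,S7,S10} and {S8,S11}.
On input 1, block {S0,S2,S5,S7,S10} splits into {S0,S2,S7} and {S5,S10}.
Split {S1,S3,S6,S9,S12,S13} by δ(·,0) → {S1,S3,S6,S9,S13} and {S12}.
On input 1, block {S1,S3,S6,S9,S13} splits into {S3,S6,S9,S13} and {S1}.
The partition is now stable with 6 blocks: {S0,S2,S7} | {S3,S6,S9,S13} | {S8,S11} | {S5,S10} | {S12} | {S1}.

6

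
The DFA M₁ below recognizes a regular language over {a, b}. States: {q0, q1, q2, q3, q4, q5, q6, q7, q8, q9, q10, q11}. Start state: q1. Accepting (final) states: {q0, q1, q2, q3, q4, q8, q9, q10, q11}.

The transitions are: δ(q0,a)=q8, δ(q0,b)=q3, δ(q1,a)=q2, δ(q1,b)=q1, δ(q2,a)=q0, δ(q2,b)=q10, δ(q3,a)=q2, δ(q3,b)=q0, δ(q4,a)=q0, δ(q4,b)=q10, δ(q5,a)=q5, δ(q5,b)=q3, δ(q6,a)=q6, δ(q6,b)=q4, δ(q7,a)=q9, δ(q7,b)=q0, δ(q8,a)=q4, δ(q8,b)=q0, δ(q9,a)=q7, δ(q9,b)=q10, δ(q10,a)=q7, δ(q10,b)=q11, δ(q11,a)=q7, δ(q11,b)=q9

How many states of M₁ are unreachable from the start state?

2

Starting at q1 and following transitions, the reachable set is {q0, q1, q2, q3, q4, q7, q8, q9, q10, q11}. That leaves q5, q6 unreachable — 2 in total.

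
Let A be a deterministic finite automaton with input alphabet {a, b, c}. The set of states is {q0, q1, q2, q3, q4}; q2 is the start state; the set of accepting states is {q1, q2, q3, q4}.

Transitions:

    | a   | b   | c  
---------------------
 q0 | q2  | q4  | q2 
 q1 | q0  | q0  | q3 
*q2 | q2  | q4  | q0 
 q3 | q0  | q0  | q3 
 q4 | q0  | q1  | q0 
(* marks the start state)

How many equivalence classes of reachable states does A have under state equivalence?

4

Every state is reachable, so we keep all 5.
Initial partition by acceptance: {q1,q2,q3,q4} | {q0}.
On input a, block {q1,q2,q3,q4} splits into {q1,q3,q4} and {q2}.
On input b, block {q1,q3,q4} splits into {q1,q3} and {q4}.
Stable partition: {q1,q3} | {q0} | {q2} | {q4} — 4 equivalence classes.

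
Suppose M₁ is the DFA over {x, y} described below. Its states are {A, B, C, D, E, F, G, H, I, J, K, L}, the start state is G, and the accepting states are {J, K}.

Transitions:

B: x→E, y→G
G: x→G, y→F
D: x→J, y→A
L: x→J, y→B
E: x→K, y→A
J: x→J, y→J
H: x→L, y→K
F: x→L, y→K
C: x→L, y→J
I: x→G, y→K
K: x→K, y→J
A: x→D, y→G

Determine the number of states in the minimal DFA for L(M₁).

Reachable states from the start: {A,B,D,E,F,G,J,K,L}. Unreachable: {C,H,I} — drop them.
Start with accepting vs non-accepting: {J,K} | {A,B,D,E,F,G,L}.
On input x, block {A,B,D,E,F,G,L} splits into {A,B,F,G} and {D,E,L}.
Refine {A,B,F,G} on symbol x: members go to different blocks, giving {A,B,F} and {G}.
Split {A,B,F} by δ(·,y) → {A,B} and {F}.
No further refinement is possible. Final partition (5 blocks): {J,K} | {A,B} | {D,E,L} | {G} | {F}.

5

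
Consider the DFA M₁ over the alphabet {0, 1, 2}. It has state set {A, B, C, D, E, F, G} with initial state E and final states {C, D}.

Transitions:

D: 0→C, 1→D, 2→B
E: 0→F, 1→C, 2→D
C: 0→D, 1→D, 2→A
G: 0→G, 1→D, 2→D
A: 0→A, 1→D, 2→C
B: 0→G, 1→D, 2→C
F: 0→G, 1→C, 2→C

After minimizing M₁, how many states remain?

2

All states are reachable from the start state.
P0 = {C,D} | {A,B,E,F,G}.
The partition is now stable with 2 blocks: {C,D} | {A,B,E,F,G}.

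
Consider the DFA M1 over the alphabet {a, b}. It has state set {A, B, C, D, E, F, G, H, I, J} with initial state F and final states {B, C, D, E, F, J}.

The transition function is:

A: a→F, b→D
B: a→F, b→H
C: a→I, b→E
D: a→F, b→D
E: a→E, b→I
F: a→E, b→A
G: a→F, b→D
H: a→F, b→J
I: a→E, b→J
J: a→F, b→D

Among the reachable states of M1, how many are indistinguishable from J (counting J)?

Reachable states from the start: {A,D,E,F,I,J}. Unreachable: {B,C,G,H} — drop them.
P0 = {D,E,F,J} | {A,I}.
Split {D,E,F,J} by δ(·,b) → {D,J} and {E,F}.
The partition is now stable with 3 blocks: {D,J} | {A,I} | {E,F}.
The equivalence class containing J is {D,J}, of size 2.

2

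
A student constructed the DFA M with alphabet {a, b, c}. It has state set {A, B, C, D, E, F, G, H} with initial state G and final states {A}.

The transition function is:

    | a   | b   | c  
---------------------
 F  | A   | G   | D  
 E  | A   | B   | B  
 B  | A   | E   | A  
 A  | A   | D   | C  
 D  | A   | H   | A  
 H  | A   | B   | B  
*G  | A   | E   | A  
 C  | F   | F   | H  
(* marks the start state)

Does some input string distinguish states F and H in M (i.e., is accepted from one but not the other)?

No

P0 = {A} | {B,C,D,E,F,G,H}.
Refine {B,C,D,E,F,G,H} on symbol a: members go to different blocks, giving {B,D,E,F,G,H} and {C}.
On input c, block {B,D,E,F,G,H} splits into {B,D,G} and {E,F,H}.
No further refinement is possible. Final partition (4 blocks): {A} | {B,D,G} | {C} | {E,F,H}.
F and H lie in the same block of the stable partition, so they are equivalent — no string distinguishes them.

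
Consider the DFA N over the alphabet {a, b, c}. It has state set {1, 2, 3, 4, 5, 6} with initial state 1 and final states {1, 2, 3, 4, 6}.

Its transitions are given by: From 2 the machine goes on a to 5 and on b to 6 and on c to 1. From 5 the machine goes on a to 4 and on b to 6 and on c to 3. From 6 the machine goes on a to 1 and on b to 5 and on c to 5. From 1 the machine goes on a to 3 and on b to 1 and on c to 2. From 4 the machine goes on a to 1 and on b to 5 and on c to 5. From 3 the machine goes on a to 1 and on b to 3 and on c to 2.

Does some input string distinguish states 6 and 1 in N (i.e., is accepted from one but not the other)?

P0 = {1,2,3,4,6} | {5}.
Refine {1,2,3,4,6} on symbol a: members go to different blocks, giving {1,3,4,6} and {2}.
Split {1,3,4,6} by δ(·,b) → {1,3} and {4,6}.
Stable partition: {1,3} | {5} | {2} | {4,6} — 4 equivalence classes.
6 and 1 end up in different blocks, so they are distinguishable. For instance, the string 'b' is accepted from only 1.

Yes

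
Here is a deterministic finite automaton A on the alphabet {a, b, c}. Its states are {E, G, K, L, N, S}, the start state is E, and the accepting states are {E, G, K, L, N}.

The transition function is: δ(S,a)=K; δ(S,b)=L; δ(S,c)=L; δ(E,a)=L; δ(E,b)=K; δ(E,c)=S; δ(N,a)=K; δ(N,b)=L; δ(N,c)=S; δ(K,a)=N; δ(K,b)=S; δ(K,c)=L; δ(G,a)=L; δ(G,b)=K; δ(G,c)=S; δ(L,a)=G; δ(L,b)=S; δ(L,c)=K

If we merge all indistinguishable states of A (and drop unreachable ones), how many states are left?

Every state is reachable, so we keep all 6.
Initial partition by acceptance: {E,G,K,L,N} | {S}.
Refine {E,G,K,L,N} on symbol b: members go to different blocks, giving {E,G,N} and {K,L}.
Stable partition: {E,G,N} | {S} | {K,L} — 3 equivalence classes.

3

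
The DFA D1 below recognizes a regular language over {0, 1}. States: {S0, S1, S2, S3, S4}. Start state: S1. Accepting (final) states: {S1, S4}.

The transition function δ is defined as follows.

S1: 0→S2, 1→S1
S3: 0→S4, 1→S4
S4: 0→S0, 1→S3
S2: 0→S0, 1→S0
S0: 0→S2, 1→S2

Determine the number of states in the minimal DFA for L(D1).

2

First remove the unreachable states {S3,S4}; 3 states remain.
Initial partition by acceptance: {S1} | {S0,S2}.
The partition is now stable with 2 blocks: {S1} | {S0,S2}.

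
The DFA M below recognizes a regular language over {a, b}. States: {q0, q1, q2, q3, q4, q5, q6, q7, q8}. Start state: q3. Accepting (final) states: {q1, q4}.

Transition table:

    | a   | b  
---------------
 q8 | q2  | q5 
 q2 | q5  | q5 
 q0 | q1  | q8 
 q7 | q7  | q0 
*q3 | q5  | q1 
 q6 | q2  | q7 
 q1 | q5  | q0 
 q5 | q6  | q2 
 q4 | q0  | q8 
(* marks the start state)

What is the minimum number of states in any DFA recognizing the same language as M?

8

States {q4} cannot be reached from the start state, so discard them.
P0 = {q1} | {q0,q2,q3,q5,q6,q7,q8}.
Split {q0,q2,q3,q5,q6,q7,q8} by δ(·,a) → {q2,q3,q5,q6,q7,q8} and {q0}.
On input b, block {q2,q3,q5,q6,q7,q8} splits into {q2,q5,q6,q8} and {q3} and {q7}.
Split {q2,q5,q6,q8} by δ(·,b) → {q2,q5,q8} and {q6}.
On input a, block {q2,q5,q8} splits into {q2,q8} and {q5}.
Split {q2,q8} by δ(·,a) → {q2} and {q8}.
Stable partition: {q1} | {q2} | {q0} | {q3} | {q7} | {q6} | {q5} | {q8} — 8 equivalence classes.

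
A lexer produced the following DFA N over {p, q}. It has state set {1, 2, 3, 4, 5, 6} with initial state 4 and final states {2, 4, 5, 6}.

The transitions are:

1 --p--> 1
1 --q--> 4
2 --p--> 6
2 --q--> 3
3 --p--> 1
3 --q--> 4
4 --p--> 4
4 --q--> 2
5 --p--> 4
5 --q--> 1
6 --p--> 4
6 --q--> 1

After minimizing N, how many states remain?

Reachable states from the start: {1,2,3,4,6}. Unreachable: {5} — drop them.
Initial partition by acceptance: {2,4,6} | {1,3}.
Split {2,4,6} by δ(·,q) → {2,6} and {4}.
Split {2,6} by δ(·,p) → {2} and {6}.
Stable partition: {2} | {1,3} | {4} | {6} — 4 equivalence classes.

4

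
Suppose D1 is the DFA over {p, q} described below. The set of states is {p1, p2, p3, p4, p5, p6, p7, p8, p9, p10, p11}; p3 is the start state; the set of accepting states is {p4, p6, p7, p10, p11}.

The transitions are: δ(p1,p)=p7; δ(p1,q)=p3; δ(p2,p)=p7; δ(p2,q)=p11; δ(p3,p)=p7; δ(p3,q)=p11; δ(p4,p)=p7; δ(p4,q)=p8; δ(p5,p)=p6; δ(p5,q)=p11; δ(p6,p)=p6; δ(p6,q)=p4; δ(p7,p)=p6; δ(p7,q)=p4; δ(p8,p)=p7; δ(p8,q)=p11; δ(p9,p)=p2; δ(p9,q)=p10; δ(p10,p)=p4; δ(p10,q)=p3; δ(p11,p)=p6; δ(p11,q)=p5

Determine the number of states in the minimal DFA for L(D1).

3

States {p1,p2,p9,p10} cannot be reached from the start state, so discard them.
Start with accepting vs non-accepting: {p4,p6,p7,p11} | {p3,p5,p8}.
Refine {p4,p6,p7,p11} on symbol q: members go to different blocks, giving {p4,p11} and {p6,p7}.
Stable partition: {p4,p11} | {p3,p5,p8} | {p6,p7} — 3 equivalence classes.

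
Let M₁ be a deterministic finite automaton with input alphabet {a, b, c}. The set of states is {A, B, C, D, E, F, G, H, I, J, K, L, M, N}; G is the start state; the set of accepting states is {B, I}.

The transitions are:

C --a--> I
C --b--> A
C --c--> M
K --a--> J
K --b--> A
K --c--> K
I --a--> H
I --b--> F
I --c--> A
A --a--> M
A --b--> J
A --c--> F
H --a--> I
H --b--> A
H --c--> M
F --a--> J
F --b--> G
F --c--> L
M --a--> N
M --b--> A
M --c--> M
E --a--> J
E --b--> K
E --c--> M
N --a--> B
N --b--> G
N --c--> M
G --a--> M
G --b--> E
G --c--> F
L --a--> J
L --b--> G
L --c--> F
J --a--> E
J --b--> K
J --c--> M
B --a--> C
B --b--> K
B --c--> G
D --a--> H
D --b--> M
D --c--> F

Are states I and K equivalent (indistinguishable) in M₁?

No

First remove the unreachable states {D}; 13 states remain.
Start with accepting vs non-accepting: {B,I} | {A,C,E,F,G,H,J,K,L,M,N}.
Refine {A,C,E,F,G,H,J,K,L,M,N} on symbol a: members go to different blocks, giving {A,E,F,G,J,K,L,M} and {C,H,N}.
Refine {A,E,F,G,J,K,L,M} on symbol a: members go to different blocks, giving {A,E,F,G,J,K,L} and {M}.
On input a, block {A,E,F,G,J,K,L} splits into {E,F,J,K,L} and {A,G}.
On input b, block {E,F,J,K,L} splits into {F,K,L} and {E,J}.
The partition is now stable with 6 blocks: {B,I} | {F,K,L} | {C,H,N} | {M} | {A,G} | {E,J}.
I and K end up in different blocks, so they are distinguishable. For instance, the string 'ε' is accepted from only I.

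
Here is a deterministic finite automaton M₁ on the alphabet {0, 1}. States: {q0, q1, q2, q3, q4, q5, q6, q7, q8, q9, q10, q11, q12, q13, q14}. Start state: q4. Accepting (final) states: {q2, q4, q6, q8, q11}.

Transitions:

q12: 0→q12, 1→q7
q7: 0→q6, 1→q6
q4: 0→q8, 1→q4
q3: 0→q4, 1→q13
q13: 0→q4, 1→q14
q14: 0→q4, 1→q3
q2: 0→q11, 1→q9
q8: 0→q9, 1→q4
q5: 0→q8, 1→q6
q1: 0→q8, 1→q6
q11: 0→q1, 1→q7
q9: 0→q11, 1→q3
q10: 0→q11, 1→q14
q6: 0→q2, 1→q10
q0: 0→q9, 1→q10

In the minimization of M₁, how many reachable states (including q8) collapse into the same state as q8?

1

Reachable states from the start: {q1,q2,q3,q4,q6,q7,q8,q9,q10,q11,q13,q14}. Unreachable: {q0,q5,q12} — drop them.
Start with accepting vs non-accepting: {q2,q4,q6,q8,q11} | {q1,q3,q7,q9,q10,q13,q14}.
Split {q2,q4,q6,q8,q11} by δ(·,0) → {q2,q4,q6} and {q8,q11}.
Refine {q2,q4,q6} on symbol 0: members go to different blocks, giving {q2,q4} and {q6}.
Split {q2,q4} by δ(·,1) → {q2} and {q4}.
Refine {q1,q3,q7,q9,q10,q13,q14} on symbol 0: members go to different blocks, giving {q1,q9,q10} and {q3,q13,q14} and {q7}.
Refine {q1,q9,q10} on symbol 1: members go to different blocks, giving {q9,q10} and {q1}.
Refine {q8,q11} on symbol 0: members go to different blocks, giving {q8} and {q11}.
No further refinement is possible. Final partition (9 blocks): {q2} | {q9,q10} | {q8} | {q6} | {q4} | {q3,q13,q14} | {q7} | {q1} | {q11}.
State q8 belongs to the block {q8}, which has 1 states.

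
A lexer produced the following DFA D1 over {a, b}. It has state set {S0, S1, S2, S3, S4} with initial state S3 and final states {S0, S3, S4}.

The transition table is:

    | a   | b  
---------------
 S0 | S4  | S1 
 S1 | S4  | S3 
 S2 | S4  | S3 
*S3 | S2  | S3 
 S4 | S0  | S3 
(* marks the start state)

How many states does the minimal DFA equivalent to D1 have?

All states are reachable from the start state.
Start with accepting vs non-accepting: {S0,S3,S4} | {S1,S2}.
Refine {S0,S3,S4} on symbol a: members go to different blocks, giving {S0,S4} and {S3}.
On input b, block {S0,S4} splits into {S0} and {S4}.
Stable partition: {S0} | {S1,S2} | {S3} | {S4} — 4 equivalence classes.

4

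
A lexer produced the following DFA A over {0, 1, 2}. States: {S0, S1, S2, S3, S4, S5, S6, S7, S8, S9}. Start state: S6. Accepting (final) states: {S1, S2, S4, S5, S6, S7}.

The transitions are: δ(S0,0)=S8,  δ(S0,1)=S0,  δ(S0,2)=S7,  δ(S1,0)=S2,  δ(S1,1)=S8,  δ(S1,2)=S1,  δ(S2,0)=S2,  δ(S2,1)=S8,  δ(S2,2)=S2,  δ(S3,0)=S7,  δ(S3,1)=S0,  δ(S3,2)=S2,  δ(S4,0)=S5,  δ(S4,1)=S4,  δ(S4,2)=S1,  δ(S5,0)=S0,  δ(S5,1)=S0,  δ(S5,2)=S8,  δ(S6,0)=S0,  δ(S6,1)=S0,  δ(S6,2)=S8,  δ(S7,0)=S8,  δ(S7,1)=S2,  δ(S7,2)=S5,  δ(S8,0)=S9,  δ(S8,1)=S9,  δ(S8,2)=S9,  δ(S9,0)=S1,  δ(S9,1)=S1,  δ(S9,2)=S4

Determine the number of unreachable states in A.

Starting at S6 and following transitions, the reachable set is {S0, S1, S2, S4, S5, S6, S7, S8, S9}. That leaves S3 unreachable — 1 in total.

1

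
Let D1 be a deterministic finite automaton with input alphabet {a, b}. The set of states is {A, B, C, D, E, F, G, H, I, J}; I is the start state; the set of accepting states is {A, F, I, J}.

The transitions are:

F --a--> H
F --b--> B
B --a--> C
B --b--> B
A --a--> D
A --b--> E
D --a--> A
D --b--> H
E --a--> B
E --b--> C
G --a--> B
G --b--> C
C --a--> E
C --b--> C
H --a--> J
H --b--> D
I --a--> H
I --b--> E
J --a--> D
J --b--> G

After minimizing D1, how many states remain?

Reachable states from the start: {A,B,C,D,E,G,H,I,J}. Unreachable: {F} — drop them.
Start with accepting vs non-accepting: {A,I,J} | {B,C,D,E,G,H}.
Refine {B,C,D,E,G,H} on symbol a: members go to different blocks, giving {B,C,E,G} and {D,H}.
Stable partition: {A,I,J} | {B,C,E,G} | {D,H} — 3 equivalence classes.

3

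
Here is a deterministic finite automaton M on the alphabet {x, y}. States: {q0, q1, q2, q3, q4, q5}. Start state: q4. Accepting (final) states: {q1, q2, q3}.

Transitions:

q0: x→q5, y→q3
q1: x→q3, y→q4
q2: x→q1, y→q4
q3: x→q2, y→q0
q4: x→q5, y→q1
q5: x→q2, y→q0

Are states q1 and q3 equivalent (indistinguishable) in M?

Every state is reachable, so we keep all 6.
Initial partition by acceptance: {q1,q2,q3} | {q0,q4,q5}.
Refine {q0,q4,q5} on symbol x: members go to different blocks, giving {q0,q4} and {q5}.
The partition is now stable with 3 blocks: {q1,q2,q3} | {q0,q4} | {q5}.
q1 and q3 lie in the same block of the stable partition, so they are equivalent — no string distinguishes them.

Yes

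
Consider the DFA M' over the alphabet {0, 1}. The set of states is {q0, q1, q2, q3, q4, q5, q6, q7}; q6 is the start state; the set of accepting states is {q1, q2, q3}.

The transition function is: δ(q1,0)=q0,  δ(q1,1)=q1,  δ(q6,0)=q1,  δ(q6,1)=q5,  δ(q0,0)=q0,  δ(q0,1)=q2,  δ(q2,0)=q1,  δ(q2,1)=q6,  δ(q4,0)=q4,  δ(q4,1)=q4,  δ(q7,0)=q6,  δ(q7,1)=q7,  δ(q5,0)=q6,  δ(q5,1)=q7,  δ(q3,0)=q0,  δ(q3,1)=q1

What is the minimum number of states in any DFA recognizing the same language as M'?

Reachable states from the start: {q0,q1,q2,q5,q6,q7}. Unreachable: {q3,q4} — drop them.
Initial partition by acceptance: {q1,q2} | {q0,q5,q6,q7}.
Refine {q1,q2} on symbol 0: members go to different blocks, giving {q1} and {q2}.
Split {q0,q5,q6,q7} by δ(·,0) → {q0,q5,q7} and {q6}.
Split {q0,q5,q7} by δ(·,0) → {q5,q7} and {q0}.
No further refinement is possible. Final partition (5 blocks): {q1} | {q5,q7} | {q2} | {q6} | {q0}.

5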